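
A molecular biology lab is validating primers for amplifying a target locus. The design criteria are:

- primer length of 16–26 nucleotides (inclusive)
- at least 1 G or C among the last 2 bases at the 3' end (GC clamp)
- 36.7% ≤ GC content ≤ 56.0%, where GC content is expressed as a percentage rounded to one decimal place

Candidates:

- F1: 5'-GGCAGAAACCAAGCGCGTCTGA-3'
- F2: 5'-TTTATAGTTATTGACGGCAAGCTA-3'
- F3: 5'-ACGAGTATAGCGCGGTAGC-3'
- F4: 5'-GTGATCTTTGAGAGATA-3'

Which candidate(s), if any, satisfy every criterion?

None of the candidates satisfy all criteria.

F1 (22 nt, A=7 T=2 G=7 C=6): length 22 ✓; 3' end GA has 1 G/C ✓; GC 13/22 = 59.1%, outside 36.7–56.0% ✗ — fails.
F2 (24 nt, A=7 T=9 G=5 C=3): length 24 ✓; 3' end TA has 0 G/C, need ≥1 ✗; GC 8/24 = 33.3%, outside 36.7–56.0% ✗ — fails.
F3 (19 nt, A=5 T=3 G=7 C=4): length 19 ✓; 3' end GC has 2 G/C ✓; GC 11/19 = 57.9%, outside 36.7–56.0% ✗ — fails.
F4 (17 nt, A=5 T=6 G=5 C=1): length 17 ✓; 3' end TA has 0 G/C, need ≥1 ✗; GC 6/17 = 35.3%, outside 36.7–56.0% ✗ — fails.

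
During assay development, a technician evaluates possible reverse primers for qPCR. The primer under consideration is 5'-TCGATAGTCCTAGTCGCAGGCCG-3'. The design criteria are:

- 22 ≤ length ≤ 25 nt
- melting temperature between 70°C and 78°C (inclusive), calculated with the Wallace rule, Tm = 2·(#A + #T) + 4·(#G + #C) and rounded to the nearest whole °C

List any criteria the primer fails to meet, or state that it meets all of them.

Base counts: A=4, T=5, G=7, C=7 (length 23).
length: length 23 ✓
Tm: Tm = 2·9 + 4·14 = 74°C ✓

Meets all criteria.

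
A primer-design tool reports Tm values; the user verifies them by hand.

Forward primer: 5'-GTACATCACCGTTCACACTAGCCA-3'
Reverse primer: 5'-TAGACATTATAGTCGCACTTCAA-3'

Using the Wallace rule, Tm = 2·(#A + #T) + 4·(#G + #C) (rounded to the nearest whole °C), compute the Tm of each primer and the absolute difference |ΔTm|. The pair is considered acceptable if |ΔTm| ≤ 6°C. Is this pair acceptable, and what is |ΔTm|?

|ΔTm| = 10°C; the pair is not acceptable.

Forward: A=7 T=5 G=3 C=9 → Tm = 2·12 + 4·12 = 72°C.
Reverse: A=8 T=7 G=3 C=5 → Tm = 2·15 + 4·8 = 62°C.
|ΔTm| = |72 − 62| = 10°C, > 6°C.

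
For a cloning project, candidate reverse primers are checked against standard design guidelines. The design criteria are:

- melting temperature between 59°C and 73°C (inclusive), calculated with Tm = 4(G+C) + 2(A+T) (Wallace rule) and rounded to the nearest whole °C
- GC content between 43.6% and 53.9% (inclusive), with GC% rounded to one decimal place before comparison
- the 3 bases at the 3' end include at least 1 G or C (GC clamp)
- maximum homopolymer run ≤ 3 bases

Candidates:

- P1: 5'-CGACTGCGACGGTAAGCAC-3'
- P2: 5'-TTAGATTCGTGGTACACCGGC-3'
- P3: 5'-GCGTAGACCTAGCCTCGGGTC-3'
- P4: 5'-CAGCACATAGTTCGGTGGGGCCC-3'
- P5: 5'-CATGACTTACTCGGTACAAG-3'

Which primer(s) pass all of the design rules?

P1 (19 nt, A=5 T=2 G=6 C=6): Tm = 2·7 + 4·12 = 62°C ✓; GC 12/19 = 63.2%, outside 43.6–53.9% ✗; 3' end CAC has 2 G/C ✓; longest run = 2 ✓ — fails.
P2 (21 nt, A=4 T=6 G=6 C=5): Tm = 2·10 + 4·11 = 64°C ✓; GC 11/21 = 52.4% ✓; 3' end GGC has 3 G/C ✓; longest run = 2 ✓ — passes.
P3 (21 nt, A=3 T=4 G=7 C=7): Tm = 2·7 + 4·14 = 70°C ✓; GC 14/21 = 66.7%, outside 43.6–53.9% ✗; 3' end GTC has 2 G/C ✓; longest run = 3 ✓ — fails.
P4 (23 nt, A=4 T=4 G=8 C=7): Tm = 2·8 + 4·15 = 76°C, outside 59–73°C ✗; GC 15/23 = 65.2%, outside 43.6–53.9% ✗; 3' end CCC has 3 G/C ✓; longest run = 4, exceeds 3 ✗ — fails.
P5 (20 nt, A=6 T=5 G=4 C=5): Tm = 2·11 + 4·9 = 58°C, outside 59–73°C ✗; GC 9/20 = 45.0% ✓; 3' end AAG has 1 G/C ✓; longest run = 2 ✓ — fails.

P2 only.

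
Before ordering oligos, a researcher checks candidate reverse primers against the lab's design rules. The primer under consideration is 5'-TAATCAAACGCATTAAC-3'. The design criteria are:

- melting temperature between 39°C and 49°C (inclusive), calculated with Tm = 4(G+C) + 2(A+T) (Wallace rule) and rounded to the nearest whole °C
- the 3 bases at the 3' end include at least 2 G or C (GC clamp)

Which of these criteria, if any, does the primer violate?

Base counts: A=8, T=4, G=1, C=4 (length 17).
Tm: Tm = 2·12 + 4·5 = 44°C ✓
GC clamp: 3' end AAC has 1 G/C, need ≥2 ✗

Fails: GC clamp.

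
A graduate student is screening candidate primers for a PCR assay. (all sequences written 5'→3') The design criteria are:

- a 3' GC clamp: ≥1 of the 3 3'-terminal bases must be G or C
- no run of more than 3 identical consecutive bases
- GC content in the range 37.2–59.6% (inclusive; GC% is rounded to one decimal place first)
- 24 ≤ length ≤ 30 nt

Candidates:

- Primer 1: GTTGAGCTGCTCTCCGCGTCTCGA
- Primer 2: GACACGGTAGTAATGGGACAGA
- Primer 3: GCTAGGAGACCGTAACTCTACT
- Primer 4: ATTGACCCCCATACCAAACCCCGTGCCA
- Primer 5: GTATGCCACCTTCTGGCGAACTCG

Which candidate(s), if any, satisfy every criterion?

Primer 1 (24 nt, A=2 T=7 G=7 C=8): 3' end CGA has 2 G/C ✓; longest run = 2 ✓; GC 15/24 = 62.5%, outside 37.2–59.6% ✗; length 24 ✓ — fails.
Primer 2 (22 nt, A=8 T=3 G=8 C=3): 3' end AGA has 1 G/C ✓; longest run = 3 ✓; GC 11/22 = 50.0% ✓; length 22, outside 24–30 ✗ — fails.
Primer 3 (22 nt, A=6 T=5 G=5 C=6): 3' end ACT has 1 G/C ✓; longest run = 2 ✓; GC 11/22 = 50.0% ✓; length 22, outside 24–30 ✗ — fails.
Primer 4 (28 nt, A=8 T=4 G=3 C=13): 3' end CCA has 2 G/C ✓; longest run = 5, exceeds 3 ✗; GC 16/28 = 57.1% ✓; length 28 ✓ — fails.
Primer 5 (24 nt, A=4 T=6 G=6 C=8): 3' end TCG has 2 G/C ✓; longest run = 2 ✓; GC 14/24 = 58.3% ✓; length 24 ✓ — passes.

Primer 5 only.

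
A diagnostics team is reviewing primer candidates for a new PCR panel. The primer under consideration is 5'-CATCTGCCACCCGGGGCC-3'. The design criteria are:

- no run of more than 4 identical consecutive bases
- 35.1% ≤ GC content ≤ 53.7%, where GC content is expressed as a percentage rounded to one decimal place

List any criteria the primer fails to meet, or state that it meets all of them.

Fails: GC content.

Base counts: A=2, T=2, G=5, C=9 (length 18).
homopolymer run: longest run = 4 ✓
GC content: GC 14/18 = 77.8%, outside 35.1–53.7% ✗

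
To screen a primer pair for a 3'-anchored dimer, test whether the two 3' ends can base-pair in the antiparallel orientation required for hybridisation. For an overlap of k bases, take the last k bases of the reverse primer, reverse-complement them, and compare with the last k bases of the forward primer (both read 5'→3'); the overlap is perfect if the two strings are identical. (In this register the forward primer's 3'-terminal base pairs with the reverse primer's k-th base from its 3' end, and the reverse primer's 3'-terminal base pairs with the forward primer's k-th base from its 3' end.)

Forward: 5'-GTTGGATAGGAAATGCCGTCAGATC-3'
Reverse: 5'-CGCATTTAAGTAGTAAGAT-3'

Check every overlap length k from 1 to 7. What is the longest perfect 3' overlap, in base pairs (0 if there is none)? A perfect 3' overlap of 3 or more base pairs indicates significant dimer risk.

Longest perfect overlap: 3 complementary base pairs; significant dimer risk (threshold 3).

Last 7 bases (5'→3') — forward …TCAGATC, reverse …GTAAGAT.
Reverse complement of the reverse primer's last 7 bases: ATCTTAC; its first k bases are the reverse complement of the reverse primer's last k bases, so a perfect k-base overlap needs the forward primer's last k bases to equal them.
Comparing (forward last k vs required): k=1: C vs A ✗; k=2: TC vs AT ✗; k=3: ATC vs ATC ✓; k=4: GATC vs ATCT ✗; k=5: AGATC vs ATCTT ✗; k=6: CAGATC vs ATCTTA ✗; k=7: TCAGATC vs ATCTTAC ✗.
Only k = 3 is perfect, so the longest perfect 3' overlap is 3.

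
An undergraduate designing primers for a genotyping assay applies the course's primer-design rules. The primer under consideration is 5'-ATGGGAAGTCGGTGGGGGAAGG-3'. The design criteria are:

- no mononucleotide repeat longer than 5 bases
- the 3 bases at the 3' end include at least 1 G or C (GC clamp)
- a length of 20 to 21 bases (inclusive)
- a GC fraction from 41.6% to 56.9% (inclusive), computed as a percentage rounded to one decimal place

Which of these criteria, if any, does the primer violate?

Base counts: A=5, T=3, G=13, C=1 (length 22).
homopolymer run: longest run = 5 ✓
GC clamp: 3' end AGG has 2 G/C ✓
length: length 22, outside 20–21 ✗
GC content: GC 14/22 = 63.6%, outside 41.6–56.9% ✗

Fails: length, GC content.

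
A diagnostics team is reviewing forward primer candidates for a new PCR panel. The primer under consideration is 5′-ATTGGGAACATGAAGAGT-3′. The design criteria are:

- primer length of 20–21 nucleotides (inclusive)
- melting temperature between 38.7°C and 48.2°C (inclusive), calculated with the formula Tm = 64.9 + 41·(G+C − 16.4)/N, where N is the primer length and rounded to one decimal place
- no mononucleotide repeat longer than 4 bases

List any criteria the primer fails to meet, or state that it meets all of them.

Base counts: A=7, T=4, G=6, C=1 (length 18).
length: length 18, outside 20–21 ✗
Tm: Tm = 64.9 + 41·(7 − 16.4)/18 = 43.5°C ✓
homopolymer run: longest run = 3 ✓

Fails: length.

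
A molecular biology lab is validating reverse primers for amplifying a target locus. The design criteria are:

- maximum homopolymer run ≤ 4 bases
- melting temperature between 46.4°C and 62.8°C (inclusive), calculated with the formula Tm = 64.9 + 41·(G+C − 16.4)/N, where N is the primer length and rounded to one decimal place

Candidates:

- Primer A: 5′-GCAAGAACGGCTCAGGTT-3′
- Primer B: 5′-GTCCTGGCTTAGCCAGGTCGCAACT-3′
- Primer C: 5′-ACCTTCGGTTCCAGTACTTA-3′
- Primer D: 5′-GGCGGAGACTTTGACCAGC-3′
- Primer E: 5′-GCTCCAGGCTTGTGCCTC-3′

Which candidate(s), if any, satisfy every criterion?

Primer A, Primer B, Primer C, Primer D and Primer E.

Primer A (18 nt, A=5 T=3 G=6 C=4): longest run = 2 ✓; Tm = 64.9 + 41·(10 − 16.4)/18 = 50.3°C ✓ — passes.
Primer B (25 nt, A=4 T=6 G=7 C=8): longest run = 2 ✓; Tm = 64.9 + 41·(15 − 16.4)/25 = 62.6°C ✓ — passes.
Primer C (20 nt, A=4 T=7 G=3 C=6): longest run = 2 ✓; Tm = 64.9 + 41·(9 − 16.4)/20 = 49.7°C ✓ — passes.
Primer D (19 nt, A=4 T=3 G=7 C=5): longest run = 3 ✓; Tm = 64.9 + 41·(12 − 16.4)/19 = 55.4°C ✓ — passes.
Primer E (18 nt, A=1 T=5 G=5 C=7): longest run = 2 ✓; Tm = 64.9 + 41·(12 − 16.4)/18 = 54.9°C ✓ — passes.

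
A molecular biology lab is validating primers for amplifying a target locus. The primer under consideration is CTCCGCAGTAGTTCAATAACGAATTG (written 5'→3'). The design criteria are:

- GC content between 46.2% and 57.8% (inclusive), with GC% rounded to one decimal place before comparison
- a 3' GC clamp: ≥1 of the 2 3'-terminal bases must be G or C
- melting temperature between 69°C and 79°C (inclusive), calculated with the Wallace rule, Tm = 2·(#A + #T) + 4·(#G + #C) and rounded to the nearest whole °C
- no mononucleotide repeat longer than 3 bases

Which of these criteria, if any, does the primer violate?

Fails: GC content.

Base counts: A=8, T=7, G=5, C=6 (length 26).
GC content: GC 11/26 = 42.3%, outside 46.2–57.8% ✗
GC clamp: 3' end TG has 1 G/C ✓
Tm: Tm = 2·15 + 4·11 = 74°C ✓
homopolymer run: longest run = 2 ✓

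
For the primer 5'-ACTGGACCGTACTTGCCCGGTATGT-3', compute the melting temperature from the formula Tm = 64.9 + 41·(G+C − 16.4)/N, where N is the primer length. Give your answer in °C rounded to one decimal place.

61.0°C

Base counts: A=4, T=7, G=7, C=7; G+C = 14, N = 25.
Tm = 64.9 + 41·(14 − 16.4)/25 = 64.9 + -98.40/25 = 61.0°C.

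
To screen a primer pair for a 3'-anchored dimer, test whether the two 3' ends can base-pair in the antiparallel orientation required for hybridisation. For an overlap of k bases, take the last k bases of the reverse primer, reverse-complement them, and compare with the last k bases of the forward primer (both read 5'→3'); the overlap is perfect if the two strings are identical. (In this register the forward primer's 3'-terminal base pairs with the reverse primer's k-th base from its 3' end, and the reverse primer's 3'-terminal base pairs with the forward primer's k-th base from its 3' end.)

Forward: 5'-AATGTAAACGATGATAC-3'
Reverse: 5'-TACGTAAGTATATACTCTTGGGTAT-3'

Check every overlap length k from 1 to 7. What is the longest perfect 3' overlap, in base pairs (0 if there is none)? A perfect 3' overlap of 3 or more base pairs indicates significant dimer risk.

Last 7 bases (5'→3') — forward …ATGATAC, reverse …TGGGTAT.
Reverse complement of the reverse primer's last 7 bases: ATACCCA; its first k bases are the reverse complement of the reverse primer's last k bases, so a perfect k-base overlap needs the forward primer's last k bases to equal them.
Comparing (forward last k vs required): k=1: C vs A ✗; k=2: AC vs AT ✗; k=3: TAC vs ATA ✗; k=4: ATAC vs ATAC ✓; k=5: GATAC vs ATACC ✗; k=6: TGATAC vs ATACCC ✗; k=7: ATGATAC vs ATACCCA ✗.
Only k = 4 is perfect, so the longest perfect 3' overlap is 4.

Longest perfect overlap: 4 complementary base pairs; significant dimer risk (threshold 3).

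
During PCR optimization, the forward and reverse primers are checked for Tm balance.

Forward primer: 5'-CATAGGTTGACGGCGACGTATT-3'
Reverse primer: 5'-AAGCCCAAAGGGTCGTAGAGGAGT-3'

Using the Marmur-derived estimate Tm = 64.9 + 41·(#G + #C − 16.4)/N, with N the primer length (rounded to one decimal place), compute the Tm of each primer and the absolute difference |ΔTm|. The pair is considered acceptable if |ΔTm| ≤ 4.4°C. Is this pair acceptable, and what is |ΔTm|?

Forward: G+C = 11, N = 22 → Tm = 64.9 + 41·(11 − 16.4)/22 = 54.8°C.
Reverse: G+C = 13, N = 24 → Tm = 64.9 + 41·(13 − 16.4)/24 = 59.1°C.
|ΔTm| = |54.8 − 59.1| = 4.3°C, ≤ 4.4°C.

|ΔTm| = 4.3°C; the pair is acceptable.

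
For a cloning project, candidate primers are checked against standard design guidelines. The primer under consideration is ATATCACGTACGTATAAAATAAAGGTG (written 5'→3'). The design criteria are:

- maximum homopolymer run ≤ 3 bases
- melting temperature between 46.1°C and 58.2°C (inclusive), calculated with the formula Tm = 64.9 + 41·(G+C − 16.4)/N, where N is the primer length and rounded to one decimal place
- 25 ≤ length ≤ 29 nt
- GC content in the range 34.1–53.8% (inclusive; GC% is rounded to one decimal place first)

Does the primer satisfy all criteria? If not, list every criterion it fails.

Fails: homopolymer run, GC content.

Base counts: A=12, T=7, G=5, C=3 (length 27).
homopolymer run: longest run = 4, exceeds 3 ✗
Tm: Tm = 64.9 + 41·(8 − 16.4)/27 = 52.1°C ✓
length: length 27 ✓
GC content: GC 8/27 = 29.6%, outside 34.1–53.8% ✗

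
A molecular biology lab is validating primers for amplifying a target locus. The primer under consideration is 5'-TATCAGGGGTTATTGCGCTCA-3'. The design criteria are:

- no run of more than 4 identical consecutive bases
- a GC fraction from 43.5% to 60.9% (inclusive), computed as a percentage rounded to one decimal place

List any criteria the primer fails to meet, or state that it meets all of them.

Meets all criteria.

Base counts: A=4, T=7, G=6, C=4 (length 21).
homopolymer run: longest run = 4 ✓
GC content: GC 10/21 = 47.6% ✓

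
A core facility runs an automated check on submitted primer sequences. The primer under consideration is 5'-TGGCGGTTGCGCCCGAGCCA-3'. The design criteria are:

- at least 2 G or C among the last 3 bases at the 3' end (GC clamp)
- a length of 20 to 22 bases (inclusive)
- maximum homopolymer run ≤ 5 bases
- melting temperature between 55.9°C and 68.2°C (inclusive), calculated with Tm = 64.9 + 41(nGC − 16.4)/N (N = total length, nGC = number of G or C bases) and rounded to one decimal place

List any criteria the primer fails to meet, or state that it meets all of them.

Base counts: A=2, T=3, G=8, C=7 (length 20).
GC clamp: 3' end CCA has 2 G/C ✓
length: length 20 ✓
homopolymer run: longest run = 3 ✓
Tm: Tm = 64.9 + 41·(15 − 16.4)/20 = 62.0°C ✓

Meets all criteria.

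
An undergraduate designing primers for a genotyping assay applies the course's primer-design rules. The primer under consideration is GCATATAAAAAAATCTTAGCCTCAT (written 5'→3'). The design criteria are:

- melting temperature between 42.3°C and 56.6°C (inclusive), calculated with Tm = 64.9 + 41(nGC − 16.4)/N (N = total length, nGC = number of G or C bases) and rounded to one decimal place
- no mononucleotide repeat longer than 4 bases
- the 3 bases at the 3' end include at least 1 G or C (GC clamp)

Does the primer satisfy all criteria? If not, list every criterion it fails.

Fails: homopolymer run.

Base counts: A=11, T=7, G=2, C=5 (length 25).
Tm: Tm = 64.9 + 41·(7 − 16.4)/25 = 49.5°C ✓
homopolymer run: longest run = 7, exceeds 4 ✗
GC clamp: 3' end CAT has 1 G/C ✓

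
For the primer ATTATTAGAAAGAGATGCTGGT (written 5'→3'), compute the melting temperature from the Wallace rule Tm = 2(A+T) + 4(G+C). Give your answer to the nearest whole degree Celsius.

Base counts: A=8, T=7, G=6, C=1 (length 22).
Tm = 2·(8+7) + 4·(6+1) = 2·15 + 4·7 = 30 + 28 = 58°C.

58°C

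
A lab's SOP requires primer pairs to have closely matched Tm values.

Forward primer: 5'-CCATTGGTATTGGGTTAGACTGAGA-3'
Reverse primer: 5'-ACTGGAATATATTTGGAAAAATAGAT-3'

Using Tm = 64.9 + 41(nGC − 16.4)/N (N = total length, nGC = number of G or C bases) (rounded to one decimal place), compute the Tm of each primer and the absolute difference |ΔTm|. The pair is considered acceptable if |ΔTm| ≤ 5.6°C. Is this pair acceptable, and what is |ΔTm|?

Forward: G+C = 11, N = 25 → Tm = 64.9 + 41·(11 − 16.4)/25 = 56.0°C.
Reverse: G+C = 6, N = 26 → Tm = 64.9 + 41·(6 − 16.4)/26 = 48.5°C.
|ΔTm| = |56.0 − 48.5| = 7.5°C, > 5.6°C.

|ΔTm| = 7.5°C; the pair is not acceptable.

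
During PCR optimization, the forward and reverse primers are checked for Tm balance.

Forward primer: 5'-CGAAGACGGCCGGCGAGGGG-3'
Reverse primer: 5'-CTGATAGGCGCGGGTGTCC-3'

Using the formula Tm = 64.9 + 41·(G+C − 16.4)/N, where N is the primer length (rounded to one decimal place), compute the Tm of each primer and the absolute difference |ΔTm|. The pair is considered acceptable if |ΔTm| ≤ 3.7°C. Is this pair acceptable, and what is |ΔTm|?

|ΔTm| = 6.5°C; the pair is not acceptable.

Forward: G+C = 16, N = 20 → Tm = 64.9 + 41·(16 − 16.4)/20 = 64.1°C.
Reverse: G+C = 13, N = 19 → Tm = 64.9 + 41·(13 − 16.4)/19 = 57.6°C.
|ΔTm| = |64.1 − 57.6| = 6.5°C, > 3.7°C.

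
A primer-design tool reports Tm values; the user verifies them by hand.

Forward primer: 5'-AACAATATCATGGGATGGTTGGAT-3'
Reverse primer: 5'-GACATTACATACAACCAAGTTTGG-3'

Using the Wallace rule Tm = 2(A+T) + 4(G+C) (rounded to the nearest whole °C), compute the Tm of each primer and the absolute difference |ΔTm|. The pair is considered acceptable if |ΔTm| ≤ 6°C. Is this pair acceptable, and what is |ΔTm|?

|ΔTm| = 0°C; the pair is acceptable.

Forward: A=8 T=7 G=7 C=2 → Tm = 2·15 + 4·9 = 66°C.
Reverse: A=9 T=6 G=4 C=5 → Tm = 2·15 + 4·9 = 66°C.
|ΔTm| = |66 − 66| = 0°C, ≤ 6°C.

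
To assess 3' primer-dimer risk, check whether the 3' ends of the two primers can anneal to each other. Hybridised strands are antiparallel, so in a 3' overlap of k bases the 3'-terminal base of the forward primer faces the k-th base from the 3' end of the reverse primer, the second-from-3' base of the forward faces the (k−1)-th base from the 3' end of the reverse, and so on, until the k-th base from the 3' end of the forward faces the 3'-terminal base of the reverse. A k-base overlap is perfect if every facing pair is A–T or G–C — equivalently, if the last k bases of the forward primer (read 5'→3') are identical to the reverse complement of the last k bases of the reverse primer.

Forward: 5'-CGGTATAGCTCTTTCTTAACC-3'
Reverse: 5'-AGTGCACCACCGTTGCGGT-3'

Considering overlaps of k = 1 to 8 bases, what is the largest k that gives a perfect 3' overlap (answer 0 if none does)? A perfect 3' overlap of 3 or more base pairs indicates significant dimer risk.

Longest perfect overlap: 3 complementary base pairs; significant dimer risk (threshold 3).

Last 8 bases (5'→3') — forward …TCTTAACC, reverse …GTTGCGGT.
Reverse complement of the reverse primer's last 8 bases: ACCGCAAC; its first k bases are the reverse complement of the reverse primer's last k bases, so a perfect k-base overlap needs the forward primer's last k bases to equal them.
Comparing (forward last k vs required): k=1: C vs A ✗; k=2: CC vs AC ✗; k=3: ACC vs ACC ✓; k=4: AACC vs ACCG ✗; k=5: TAACC vs ACCGC ✗; k=6: TTAACC vs ACCGCA ✗; k=7: CTTAACC vs ACCGCAA ✗; k=8: TCTTAACC vs ACCGCAAC ✗.
Only k = 3 is perfect, so the longest perfect 3' overlap is 3.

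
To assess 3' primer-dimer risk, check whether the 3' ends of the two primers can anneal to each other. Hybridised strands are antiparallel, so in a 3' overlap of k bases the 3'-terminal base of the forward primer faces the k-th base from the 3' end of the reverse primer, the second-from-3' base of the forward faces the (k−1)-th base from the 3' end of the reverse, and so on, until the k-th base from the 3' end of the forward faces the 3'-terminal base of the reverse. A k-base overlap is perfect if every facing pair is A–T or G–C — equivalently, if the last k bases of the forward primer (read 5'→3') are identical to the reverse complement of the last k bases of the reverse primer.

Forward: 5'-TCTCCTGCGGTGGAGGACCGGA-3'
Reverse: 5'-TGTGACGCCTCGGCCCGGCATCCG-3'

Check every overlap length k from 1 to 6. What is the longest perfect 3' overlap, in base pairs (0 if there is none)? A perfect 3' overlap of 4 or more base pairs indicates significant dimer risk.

Longest perfect overlap: 4 complementary base pairs; significant dimer risk (threshold 4).

Last 6 bases (5'→3') — forward …ACCGGA, reverse …CATCCG.
Reverse complement of the reverse primer's last 6 bases: CGGATG; its first k bases are the reverse complement of the reverse primer's last k bases, so a perfect k-base overlap needs the forward primer's last k bases to equal them.
Comparing (forward last k vs required): k=1: A vs C ✗; k=2: GA vs CG ✗; k=3: GGA vs CGG ✗; k=4: CGGA vs CGGA ✓; k=5: CCGGA vs CGGAT ✗; k=6: ACCGGA vs CGGATG ✗.
Only k = 4 is perfect, so the longest perfect 3' overlap is 4.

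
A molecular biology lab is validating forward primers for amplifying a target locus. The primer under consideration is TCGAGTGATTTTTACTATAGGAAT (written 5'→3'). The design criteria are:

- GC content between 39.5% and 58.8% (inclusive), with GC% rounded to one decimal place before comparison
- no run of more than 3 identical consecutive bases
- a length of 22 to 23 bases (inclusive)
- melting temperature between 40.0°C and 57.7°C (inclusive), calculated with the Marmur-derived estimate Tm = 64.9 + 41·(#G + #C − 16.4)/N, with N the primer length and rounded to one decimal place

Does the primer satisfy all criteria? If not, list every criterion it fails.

Base counts: A=7, T=10, G=5, C=2 (length 24).
GC content: GC 7/24 = 29.2%, outside 39.5–58.8% ✗
homopolymer run: longest run = 5, exceeds 3 ✗
length: length 24, outside 22–23 ✗
Tm: Tm = 64.9 + 41·(7 − 16.4)/24 = 48.8°C ✓

Fails: GC content, homopolymer run, length.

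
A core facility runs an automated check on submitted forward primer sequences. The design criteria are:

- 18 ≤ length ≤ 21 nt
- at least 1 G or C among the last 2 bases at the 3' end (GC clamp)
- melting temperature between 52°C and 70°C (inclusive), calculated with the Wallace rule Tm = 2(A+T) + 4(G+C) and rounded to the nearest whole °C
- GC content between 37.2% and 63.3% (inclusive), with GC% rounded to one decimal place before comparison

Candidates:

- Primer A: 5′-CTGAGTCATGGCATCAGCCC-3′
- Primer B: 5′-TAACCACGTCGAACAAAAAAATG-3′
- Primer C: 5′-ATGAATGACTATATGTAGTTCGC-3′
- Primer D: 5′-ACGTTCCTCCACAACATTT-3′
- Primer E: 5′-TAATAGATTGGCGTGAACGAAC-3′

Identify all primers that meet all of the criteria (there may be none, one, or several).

Primer A (20 nt, A=4 T=4 G=5 C=7): length 20 ✓; 3' end CC has 2 G/C ✓; Tm = 2·8 + 4·12 = 64°C ✓; GC 12/20 = 60.0% ✓ — passes.
Primer B (23 nt, A=12 T=3 G=3 C=5): length 23, outside 18–21 ✗; 3' end TG has 1 G/C ✓; Tm = 2·15 + 4·8 = 62°C ✓; GC 8/23 = 34.8%, outside 37.2–63.3% ✗ — fails.
Primer C (23 nt, A=7 T=8 G=5 C=3): length 23, outside 18–21 ✗; 3' end GC has 2 G/C ✓; Tm = 2·15 + 4·8 = 62°C ✓; GC 8/23 = 34.8%, outside 37.2–63.3% ✗ — fails.
Primer D (19 nt, A=5 T=6 G=1 C=7): length 19 ✓; 3' end TT has 0 G/C, need ≥1 ✗; Tm = 2·11 + 4·8 = 54°C ✓; GC 8/19 = 42.1% ✓ — fails.
Primer E (22 nt, A=8 T=5 G=6 C=3): length 22, outside 18–21 ✗; 3' end AC has 1 G/C ✓; Tm = 2·13 + 4·9 = 62°C ✓; GC 9/22 = 40.9% ✓ — fails.

Primer A only.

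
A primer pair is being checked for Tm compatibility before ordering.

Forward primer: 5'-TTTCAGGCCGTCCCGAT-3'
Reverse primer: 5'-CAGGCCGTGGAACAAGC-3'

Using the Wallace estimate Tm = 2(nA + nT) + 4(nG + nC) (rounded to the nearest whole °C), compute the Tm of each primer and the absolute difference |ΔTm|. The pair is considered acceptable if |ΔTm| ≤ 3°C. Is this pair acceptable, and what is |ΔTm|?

Forward: A=2 T=5 G=4 C=6 → Tm = 2·7 + 4·10 = 54°C.
Reverse: A=5 T=1 G=6 C=5 → Tm = 2·6 + 4·11 = 56°C.
|ΔTm| = |54 − 56| = 2°C, ≤ 3°C.

|ΔTm| = 2°C; the pair is acceptable.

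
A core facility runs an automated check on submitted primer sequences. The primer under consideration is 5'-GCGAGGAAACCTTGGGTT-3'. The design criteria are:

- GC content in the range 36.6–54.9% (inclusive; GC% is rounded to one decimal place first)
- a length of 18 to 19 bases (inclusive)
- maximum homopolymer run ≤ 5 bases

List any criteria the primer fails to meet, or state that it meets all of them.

Base counts: A=4, T=4, G=7, C=3 (length 18).
GC content: GC 10/18 = 55.6%, outside 36.6–54.9% ✗
length: length 18 ✓
homopolymer run: longest run = 3 ✓

Fails: GC content.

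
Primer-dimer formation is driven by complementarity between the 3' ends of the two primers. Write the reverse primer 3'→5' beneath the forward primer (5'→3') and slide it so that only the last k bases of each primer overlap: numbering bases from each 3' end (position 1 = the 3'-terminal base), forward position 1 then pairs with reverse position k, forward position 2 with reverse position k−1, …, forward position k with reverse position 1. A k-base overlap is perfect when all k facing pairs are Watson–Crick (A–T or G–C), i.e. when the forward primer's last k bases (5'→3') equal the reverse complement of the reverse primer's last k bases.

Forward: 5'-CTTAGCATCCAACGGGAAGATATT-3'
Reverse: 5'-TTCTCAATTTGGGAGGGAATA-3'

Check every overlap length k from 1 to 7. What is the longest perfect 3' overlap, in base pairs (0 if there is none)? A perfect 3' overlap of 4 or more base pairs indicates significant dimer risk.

Longest perfect overlap: 4 complementary base pairs; significant dimer risk (threshold 4).

Last 7 bases (5'→3') — forward …AGATATT, reverse …GGGAATA.
Reverse complement of the reverse primer's last 7 bases: TATTCCC; its first k bases are the reverse complement of the reverse primer's last k bases, so a perfect k-base overlap needs the forward primer's last k bases to equal them.
Comparing (forward last k vs required): k=1: T vs T ✓; k=2: TT vs TA ✗; k=3: ATT vs TAT ✗; k=4: TATT vs TATT ✓; k=5: ATATT vs TATTC ✗; k=6: GATATT vs TATTCC ✗; k=7: AGATATT vs TATTCCC ✗.
Perfect overlaps at k = 1, 4; the largest is 4.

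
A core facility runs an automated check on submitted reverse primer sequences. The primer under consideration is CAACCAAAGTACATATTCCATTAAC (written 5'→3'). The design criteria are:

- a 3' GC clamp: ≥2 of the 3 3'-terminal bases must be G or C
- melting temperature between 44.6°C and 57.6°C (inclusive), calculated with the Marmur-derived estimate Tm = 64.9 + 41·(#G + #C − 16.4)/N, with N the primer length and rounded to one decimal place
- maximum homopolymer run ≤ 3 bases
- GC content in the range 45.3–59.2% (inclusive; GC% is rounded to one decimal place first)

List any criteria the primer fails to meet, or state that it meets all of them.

Fails: GC clamp, GC content.

Base counts: A=11, T=6, G=1, C=7 (length 25).
GC clamp: 3' end AAC has 1 G/C, need ≥2 ✗
Tm: Tm = 64.9 + 41·(8 − 16.4)/25 = 51.1°C ✓
homopolymer run: longest run = 3 ✓
GC content: GC 8/25 = 32.0%, outside 45.3–59.2% ✗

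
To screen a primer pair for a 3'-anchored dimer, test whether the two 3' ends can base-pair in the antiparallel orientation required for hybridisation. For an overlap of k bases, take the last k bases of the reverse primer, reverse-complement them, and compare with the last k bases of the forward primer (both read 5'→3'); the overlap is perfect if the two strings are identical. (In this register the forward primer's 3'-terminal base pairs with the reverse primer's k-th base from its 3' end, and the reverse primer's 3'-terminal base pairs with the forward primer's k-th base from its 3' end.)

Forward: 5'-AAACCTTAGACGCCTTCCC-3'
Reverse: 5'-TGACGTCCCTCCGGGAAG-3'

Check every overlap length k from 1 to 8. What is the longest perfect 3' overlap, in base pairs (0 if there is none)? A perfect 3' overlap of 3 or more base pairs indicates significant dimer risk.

Last 8 bases (5'→3') — forward …GCCTTCCC, reverse …CCGGGAAG.
Reverse complement of the reverse primer's last 8 bases: CTTCCCGG; its first k bases are the reverse complement of the reverse primer's last k bases, so a perfect k-base overlap needs the forward primer's last k bases to equal them.
Comparing (forward last k vs required): k=1: C vs C ✓; k=2: CC vs CT ✗; k=3: CCC vs CTT ✗; k=4: TCCC vs CTTC ✗; k=5: TTCCC vs CTTCC ✗; k=6: CTTCCC vs CTTCCC ✓; k=7: CCTTCCC vs CTTCCCG ✗; k=8: GCCTTCCC vs CTTCCCGG ✗.
Perfect overlaps at k = 1, 6; the largest is 6.

Longest perfect overlap: 6 complementary base pairs; significant dimer risk (threshold 3).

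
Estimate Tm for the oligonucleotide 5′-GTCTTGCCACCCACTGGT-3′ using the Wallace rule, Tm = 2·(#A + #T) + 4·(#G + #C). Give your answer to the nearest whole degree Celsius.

Base counts: A=2, T=5, G=4, C=7 (length 18).
Tm = 2·(2+5) + 4·(4+7) = 2·7 + 4·11 = 14 + 44 = 58°C.

58°C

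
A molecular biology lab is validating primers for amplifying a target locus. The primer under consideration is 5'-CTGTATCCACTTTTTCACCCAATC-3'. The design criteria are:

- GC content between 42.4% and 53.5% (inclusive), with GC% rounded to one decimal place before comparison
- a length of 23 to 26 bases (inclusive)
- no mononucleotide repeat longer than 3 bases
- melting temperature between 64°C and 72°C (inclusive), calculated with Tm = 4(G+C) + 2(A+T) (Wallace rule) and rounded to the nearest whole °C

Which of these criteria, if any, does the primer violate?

Fails: GC content, homopolymer run.

Base counts: A=5, T=9, G=1, C=9 (length 24).
GC content: GC 10/24 = 41.7%, outside 42.4–53.5% ✗
length: length 24 ✓
homopolymer run: longest run = 5, exceeds 3 ✗
Tm: Tm = 2·14 + 4·10 = 68°C ✓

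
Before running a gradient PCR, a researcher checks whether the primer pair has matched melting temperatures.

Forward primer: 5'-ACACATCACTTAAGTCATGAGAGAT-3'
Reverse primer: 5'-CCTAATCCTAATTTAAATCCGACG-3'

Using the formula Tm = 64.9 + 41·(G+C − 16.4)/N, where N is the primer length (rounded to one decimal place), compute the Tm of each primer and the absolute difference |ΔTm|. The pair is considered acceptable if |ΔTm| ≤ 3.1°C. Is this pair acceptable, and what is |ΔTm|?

|ΔTm| = 0.5°C; the pair is acceptable.

Forward: G+C = 9, N = 25 → Tm = 64.9 + 41·(9 − 16.4)/25 = 52.8°C.
Reverse: G+C = 9, N = 24 → Tm = 64.9 + 41·(9 − 16.4)/24 = 52.3°C.
|ΔTm| = |52.8 − 52.3| = 0.5°C, ≤ 3.1°C.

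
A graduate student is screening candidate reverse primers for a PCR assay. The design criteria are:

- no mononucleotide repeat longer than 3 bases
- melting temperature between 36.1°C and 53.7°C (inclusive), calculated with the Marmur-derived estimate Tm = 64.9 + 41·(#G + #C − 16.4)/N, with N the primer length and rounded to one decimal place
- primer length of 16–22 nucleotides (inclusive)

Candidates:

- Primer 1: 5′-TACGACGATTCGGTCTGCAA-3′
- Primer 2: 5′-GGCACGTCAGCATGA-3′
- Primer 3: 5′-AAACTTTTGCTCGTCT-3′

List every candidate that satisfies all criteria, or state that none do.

Primer 1 only.

Primer 1 (20 nt, A=5 T=5 G=5 C=5): longest run = 2 ✓; Tm = 64.9 + 41·(10 − 16.4)/20 = 51.8°C ✓; length 20 ✓ — passes.
Primer 2 (15 nt, A=4 T=2 G=5 C=4): longest run = 2 ✓; Tm = 64.9 + 41·(9 − 16.4)/15 = 44.7°C ✓; length 15, outside 16–22 ✗ — fails.
Primer 3 (16 nt, A=3 T=7 G=2 C=4): longest run = 4, exceeds 3 ✗; Tm = 64.9 + 41·(6 − 16.4)/16 = 38.3°C ✓; length 16 ✓ — fails.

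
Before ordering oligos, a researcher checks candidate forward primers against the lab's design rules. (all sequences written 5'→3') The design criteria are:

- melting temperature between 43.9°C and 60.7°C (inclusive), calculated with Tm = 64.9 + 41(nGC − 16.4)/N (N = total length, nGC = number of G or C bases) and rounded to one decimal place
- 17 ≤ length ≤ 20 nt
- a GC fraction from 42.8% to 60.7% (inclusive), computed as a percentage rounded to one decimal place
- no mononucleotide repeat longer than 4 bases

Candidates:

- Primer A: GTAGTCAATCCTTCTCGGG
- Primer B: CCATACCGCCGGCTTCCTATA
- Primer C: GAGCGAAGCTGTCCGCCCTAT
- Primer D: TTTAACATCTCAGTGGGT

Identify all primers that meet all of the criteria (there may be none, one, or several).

Primer A (19 nt, A=3 T=6 G=5 C=5): Tm = 64.9 + 41·(10 − 16.4)/19 = 51.1°C ✓; length 19 ✓; GC 10/19 = 52.6% ✓; longest run = 3 ✓ — passes.
Primer B (21 nt, A=4 T=5 G=3 C=9): Tm = 64.9 + 41·(12 − 16.4)/21 = 56.3°C ✓; length 21, outside 17–20 ✗; GC 12/21 = 57.1% ✓; longest run = 2 ✓ — fails.
Primer C (21 nt, A=4 T=4 G=6 C=7): Tm = 64.9 + 41·(13 − 16.4)/21 = 58.3°C ✓; length 21, outside 17–20 ✗; GC 13/21 = 61.9%, outside 42.8–60.7% ✗; longest run = 3 ✓ — fails.
Primer D (18 nt, A=4 T=7 G=4 C=3): Tm = 64.9 + 41·(7 − 16.4)/18 = 43.5°C, outside 43.9–60.7°C ✗; length 18 ✓; GC 7/18 = 38.9%, outside 42.8–60.7% ✗; longest run = 3 ✓ — fails.

Primer A only.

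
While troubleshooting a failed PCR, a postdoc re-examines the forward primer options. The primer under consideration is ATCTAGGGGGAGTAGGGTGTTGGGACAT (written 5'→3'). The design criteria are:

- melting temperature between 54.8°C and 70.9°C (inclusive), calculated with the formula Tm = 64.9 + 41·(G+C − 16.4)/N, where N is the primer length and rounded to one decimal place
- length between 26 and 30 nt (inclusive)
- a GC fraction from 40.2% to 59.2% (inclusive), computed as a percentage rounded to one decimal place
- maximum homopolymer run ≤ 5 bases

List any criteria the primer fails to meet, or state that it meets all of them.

Base counts: A=6, T=7, G=13, C=2 (length 28).
Tm: Tm = 64.9 + 41·(15 − 16.4)/28 = 62.9°C ✓
length: length 28 ✓
GC content: GC 15/28 = 53.6% ✓
homopolymer run: longest run = 5 ✓

Meets all criteria.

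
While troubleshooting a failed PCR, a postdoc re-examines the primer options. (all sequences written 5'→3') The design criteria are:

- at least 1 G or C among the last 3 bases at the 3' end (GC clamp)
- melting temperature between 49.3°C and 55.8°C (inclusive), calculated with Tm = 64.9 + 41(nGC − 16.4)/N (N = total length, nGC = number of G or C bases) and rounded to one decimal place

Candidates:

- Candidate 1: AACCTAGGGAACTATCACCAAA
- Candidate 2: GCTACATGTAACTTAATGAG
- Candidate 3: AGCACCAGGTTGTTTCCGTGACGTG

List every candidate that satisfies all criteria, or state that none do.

Candidate 1 (22 nt, A=10 T=3 G=3 C=6): 3' end AAA has 0 G/C, need ≥1 ✗; Tm = 64.9 + 41·(9 − 16.4)/22 = 51.1°C ✓ — fails.
Candidate 2 (20 nt, A=7 T=6 G=4 C=3): 3' end GAG has 2 G/C ✓; Tm = 64.9 + 41·(7 − 16.4)/20 = 45.6°C, outside 49.3–55.8°C ✗ — fails.
Candidate 3 (25 nt, A=4 T=7 G=8 C=6): 3' end GTG has 2 G/C ✓; Tm = 64.9 + 41·(14 − 16.4)/25 = 61.0°C, outside 49.3–55.8°C ✗ — fails.

None of the candidates satisfy all criteria.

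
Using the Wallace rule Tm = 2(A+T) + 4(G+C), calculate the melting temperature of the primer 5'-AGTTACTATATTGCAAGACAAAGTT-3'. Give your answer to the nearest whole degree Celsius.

Base counts: A=10, T=8, G=4, C=3 (length 25).
Tm = 2·(10+8) + 4·(4+3) = 2·18 + 4·7 = 36 + 28 = 64°C.

64°C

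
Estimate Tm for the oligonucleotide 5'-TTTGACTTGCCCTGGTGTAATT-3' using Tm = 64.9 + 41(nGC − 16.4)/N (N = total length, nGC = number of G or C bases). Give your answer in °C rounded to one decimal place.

Base counts: A=3, T=10, G=5, C=4; G+C = 9, N = 22.
Tm = 64.9 + 41·(9 − 16.4)/22 = 64.9 + -303.40/22 = 51.1°C.

51.1°C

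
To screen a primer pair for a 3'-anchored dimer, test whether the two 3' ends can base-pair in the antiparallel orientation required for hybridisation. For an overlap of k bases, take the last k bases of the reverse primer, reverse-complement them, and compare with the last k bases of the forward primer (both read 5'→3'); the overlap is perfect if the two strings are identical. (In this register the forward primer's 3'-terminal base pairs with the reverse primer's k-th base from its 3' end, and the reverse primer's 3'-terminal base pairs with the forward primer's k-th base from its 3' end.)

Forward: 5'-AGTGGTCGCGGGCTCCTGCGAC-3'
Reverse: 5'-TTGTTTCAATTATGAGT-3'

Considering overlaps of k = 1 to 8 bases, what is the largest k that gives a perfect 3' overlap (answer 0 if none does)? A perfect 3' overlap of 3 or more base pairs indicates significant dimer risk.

Last 8 bases (5'→3') — forward …CCTGCGAC, reverse …TTATGAGT.
Reverse complement of the reverse primer's last 8 bases: ACTCATAA; its first k bases are the reverse complement of the reverse primer's last k bases, so a perfect k-base overlap needs the forward primer's last k bases to equal them.
Comparing (forward last k vs required): k=1: C vs A ✗; k=2: AC vs AC ✓; k=3: GAC vs ACT ✗; k=4: CGAC vs ACTC ✗; k=5: GCGAC vs ACTCA ✗; k=6: TGCGAC vs ACTCAT ✗; k=7: CTGCGAC vs ACTCATA ✗; k=8: CCTGCGAC vs ACTCATAA ✗.
Only k = 2 is perfect, so the longest perfect 3' overlap is 2.

Longest perfect overlap: 2 complementary base pairs; below the dimer-risk threshold (threshold 3).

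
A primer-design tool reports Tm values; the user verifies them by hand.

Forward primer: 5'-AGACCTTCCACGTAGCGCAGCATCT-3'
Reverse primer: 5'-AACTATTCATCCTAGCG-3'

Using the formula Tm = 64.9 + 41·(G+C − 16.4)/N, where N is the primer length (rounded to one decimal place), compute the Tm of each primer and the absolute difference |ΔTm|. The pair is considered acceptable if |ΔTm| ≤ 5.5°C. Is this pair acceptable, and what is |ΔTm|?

|ΔTm| = 18.8°C; the pair is not acceptable.

Forward: G+C = 14, N = 25 → Tm = 64.9 + 41·(14 − 16.4)/25 = 61.0°C.
Reverse: G+C = 7, N = 17 → Tm = 64.9 + 41·(7 − 16.4)/17 = 42.2°C.
|ΔTm| = |61.0 − 42.2| = 18.8°C, > 5.5°C.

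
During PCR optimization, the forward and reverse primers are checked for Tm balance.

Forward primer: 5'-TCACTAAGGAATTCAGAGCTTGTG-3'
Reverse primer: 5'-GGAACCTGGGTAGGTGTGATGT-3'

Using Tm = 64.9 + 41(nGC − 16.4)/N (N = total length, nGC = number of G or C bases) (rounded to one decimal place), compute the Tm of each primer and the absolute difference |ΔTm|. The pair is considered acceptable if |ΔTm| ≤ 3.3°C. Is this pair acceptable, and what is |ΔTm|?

Forward: G+C = 10, N = 24 → Tm = 64.9 + 41·(10 − 16.4)/24 = 54.0°C.
Reverse: G+C = 12, N = 22 → Tm = 64.9 + 41·(12 − 16.4)/22 = 56.7°C.
|ΔTm| = |54.0 − 56.7| = 2.7°C, ≤ 3.3°C.

|ΔTm| = 2.7°C; the pair is acceptable.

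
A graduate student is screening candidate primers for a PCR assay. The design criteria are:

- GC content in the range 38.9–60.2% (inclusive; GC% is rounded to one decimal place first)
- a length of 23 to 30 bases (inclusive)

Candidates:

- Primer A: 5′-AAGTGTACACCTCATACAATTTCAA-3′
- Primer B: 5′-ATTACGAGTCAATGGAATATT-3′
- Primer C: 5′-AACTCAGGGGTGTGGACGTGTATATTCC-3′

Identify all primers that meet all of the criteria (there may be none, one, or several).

Primer A (25 nt, A=10 T=7 G=2 C=6): GC 8/25 = 32.0%, outside 38.9–60.2% ✗; length 25 ✓ — fails.
Primer B (21 nt, A=8 T=7 G=4 C=2): GC 6/21 = 28.6%, outside 38.9–60.2% ✗; length 21, outside 23–30 ✗ — fails.
Primer C (28 nt, A=6 T=8 G=9 C=5): GC 14/28 = 50.0% ✓; length 28 ✓ — passes.

Primer C only.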